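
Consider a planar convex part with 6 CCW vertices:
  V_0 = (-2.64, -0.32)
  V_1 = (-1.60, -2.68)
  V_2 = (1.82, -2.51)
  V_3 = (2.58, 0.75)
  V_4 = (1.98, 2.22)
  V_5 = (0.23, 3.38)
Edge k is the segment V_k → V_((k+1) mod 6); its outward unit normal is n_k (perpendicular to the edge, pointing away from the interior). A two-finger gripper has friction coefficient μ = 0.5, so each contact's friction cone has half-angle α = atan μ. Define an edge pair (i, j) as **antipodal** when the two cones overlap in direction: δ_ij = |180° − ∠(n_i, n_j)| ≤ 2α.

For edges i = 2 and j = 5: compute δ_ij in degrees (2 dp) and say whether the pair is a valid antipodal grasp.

α = atan 0.5 = 26.57°;  2α = 53.13°
edge 2: e_2 = (+0.76, +3.26);  n_2 = (+0.9739, -0.2270)
edge 5: e_5 = (-2.87, -3.70);  n_5 = (-0.7902, +0.6129)
∠(n_2, n_5) = 155.32°
δ = |180° − 155.32°| = 24.68°
24.68° ≤ 2α = 53.13°  →  valid

δ = 24.68°, valid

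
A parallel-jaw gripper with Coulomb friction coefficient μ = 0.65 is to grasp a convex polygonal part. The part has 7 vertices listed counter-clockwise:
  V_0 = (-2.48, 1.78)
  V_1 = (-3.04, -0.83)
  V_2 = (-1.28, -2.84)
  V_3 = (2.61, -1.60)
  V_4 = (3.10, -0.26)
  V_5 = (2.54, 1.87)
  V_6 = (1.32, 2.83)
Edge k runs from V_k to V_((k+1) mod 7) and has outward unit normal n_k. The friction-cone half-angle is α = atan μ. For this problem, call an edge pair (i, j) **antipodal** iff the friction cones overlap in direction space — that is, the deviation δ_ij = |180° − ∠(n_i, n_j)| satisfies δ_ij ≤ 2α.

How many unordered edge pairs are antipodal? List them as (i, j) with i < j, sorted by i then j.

count = 11; pairs: (0,2), (0,3), (0,4), (0,5), (1,3), (1,4), (1,5), (1,6), (2,5), (2,6), (3,6)

α = atan 0.65 = 33.02°;  2α = 66.05°
n_0 = (-0.9777, +0.2098)
n_1 = (-0.7523, -0.6588)
n_2 = (+0.3037, -0.9528)
n_3 = (+0.9392, -0.3434)
n_4 = (+0.9671, +0.2543)
n_5 = (+0.6184, +0.7859)
n_6 = (-0.2663, +0.9639)
  (0,1): δ = 126.68°  ·
  (0,2): δ = 60.21°  ✓
  (0,3): δ = 7.98°  ✓
  (0,4): δ = 26.84°  ✓
  (0,5): δ = 63.91°  ✓
  (0,6): δ = 117.56°  ·
  (1,2): δ = 113.53°  ·
  (1,3): δ = 61.29°  ✓
  (1,4): δ = 26.48°  ✓
  (1,5): δ = 10.60°  ✓
  (1,6): δ = 64.24°  ✓
  (2,3): δ = 127.77°  ·
  (2,4): δ = 92.95°  ·
  (2,5): δ = 55.88°  ✓
  (2,6): δ = 2.23°  ✓
  (3,4): δ = 145.18°  ·
  (3,5): δ = 108.11°  ·
  (3,6): δ = 54.47°  ✓
  (4,5): δ = 142.93°  ·
  (4,6): δ = 89.28°  ·
  (5,6): δ = 126.35°  ·
antipodal pairs: 11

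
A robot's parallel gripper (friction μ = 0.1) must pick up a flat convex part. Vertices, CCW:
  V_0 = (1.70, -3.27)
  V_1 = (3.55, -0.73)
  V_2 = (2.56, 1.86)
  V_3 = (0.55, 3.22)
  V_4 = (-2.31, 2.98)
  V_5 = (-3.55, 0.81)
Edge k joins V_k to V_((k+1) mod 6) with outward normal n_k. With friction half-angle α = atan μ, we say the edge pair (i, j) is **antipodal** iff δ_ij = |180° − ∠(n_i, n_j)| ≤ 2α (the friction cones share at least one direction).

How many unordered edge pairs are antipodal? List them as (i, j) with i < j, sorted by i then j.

count = 2; pairs: (0,4), (2,5)

α = atan 0.1 = 5.71°;  2α = 11.42°
n_0 = (+0.8083, -0.5887)
n_1 = (+0.9341, +0.3570)
n_2 = (+0.5604, +0.8282)
n_3 = (-0.0836, +0.9965)
n_4 = (-0.8682, +0.4961)
n_5 = (-0.6136, -0.7896)
  (0,1): δ = 123.01°  ·
  (0,2): δ = 88.02°  ·
  (0,3): δ = 49.14°  ·
  (0,4): δ = 6.32°  ✓
  (0,5): δ = 88.22°  ·
  (1,2): δ = 145.00°  ·
  (1,3): δ = 106.12°  ·
  (1,4): δ = 50.66°  ·
  (1,5): δ = 31.23°  ·
  (2,3): δ = 141.12°  ·
  (2,4): δ = 85.66°  ·
  (2,5): δ = 3.77°  ✓
  (3,4): δ = 124.54°  ·
  (3,5): δ = 42.65°  ·
  (4,5): δ = 98.11°  ·
antipodal pairs: 2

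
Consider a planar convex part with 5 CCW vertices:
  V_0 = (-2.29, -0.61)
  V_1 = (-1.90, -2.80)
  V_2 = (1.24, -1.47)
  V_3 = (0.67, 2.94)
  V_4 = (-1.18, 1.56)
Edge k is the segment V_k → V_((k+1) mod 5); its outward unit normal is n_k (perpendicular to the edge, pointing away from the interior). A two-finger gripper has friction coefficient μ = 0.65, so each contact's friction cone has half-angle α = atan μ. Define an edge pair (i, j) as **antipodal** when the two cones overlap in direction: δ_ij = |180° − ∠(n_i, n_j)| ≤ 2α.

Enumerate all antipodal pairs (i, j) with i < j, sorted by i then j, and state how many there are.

α = atan 0.65 = 33.02°;  2α = 66.05°
n_0 = (-0.9845, -0.1753)
n_1 = (+0.3900, -0.9208)
n_2 = (+0.9918, +0.1282)
n_3 = (-0.5979, +0.8016)
n_4 = (-0.8903, +0.4554)
  (0,1): δ = 77.14°  ·
  (0,2): δ = 2.73°  ✓
  (0,3): δ = 116.62°  ·
  (0,4): δ = 142.81°  ·
  (1,2): δ = 105.59°  ·
  (1,3): δ = 13.77°  ✓
  (1,4): δ = 39.95°  ✓
  (2,3): δ = 60.64°  ✓
  (2,4): δ = 34.46°  ✓
  (3,4): δ = 153.81°  ·
antipodal pairs: 5

count = 5; pairs: (0,2), (1,3), (1,4), (2,3), (2,4)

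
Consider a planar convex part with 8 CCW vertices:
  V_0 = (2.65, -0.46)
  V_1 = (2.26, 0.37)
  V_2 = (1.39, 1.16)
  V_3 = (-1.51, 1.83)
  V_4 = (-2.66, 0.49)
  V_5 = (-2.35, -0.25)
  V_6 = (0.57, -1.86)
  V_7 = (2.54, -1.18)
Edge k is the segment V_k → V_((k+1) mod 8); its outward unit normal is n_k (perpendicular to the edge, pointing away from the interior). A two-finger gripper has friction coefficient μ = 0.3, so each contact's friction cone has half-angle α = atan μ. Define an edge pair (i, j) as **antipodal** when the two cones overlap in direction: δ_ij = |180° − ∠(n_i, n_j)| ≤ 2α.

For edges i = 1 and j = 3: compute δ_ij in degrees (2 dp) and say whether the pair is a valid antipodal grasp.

δ = 88.40°, invalid

α = atan 0.3 = 16.70°;  2α = 33.40°
edge 1: e_1 = (-0.87, +0.79);  n_1 = (+0.6722, +0.7403)
edge 3: e_3 = (-1.15, -1.34);  n_3 = (-0.7589, +0.6513)
∠(n_1, n_3) = 91.60°
δ = |180° − 91.60°| = 88.40°
88.40° > 2α = 33.40°  →  invalid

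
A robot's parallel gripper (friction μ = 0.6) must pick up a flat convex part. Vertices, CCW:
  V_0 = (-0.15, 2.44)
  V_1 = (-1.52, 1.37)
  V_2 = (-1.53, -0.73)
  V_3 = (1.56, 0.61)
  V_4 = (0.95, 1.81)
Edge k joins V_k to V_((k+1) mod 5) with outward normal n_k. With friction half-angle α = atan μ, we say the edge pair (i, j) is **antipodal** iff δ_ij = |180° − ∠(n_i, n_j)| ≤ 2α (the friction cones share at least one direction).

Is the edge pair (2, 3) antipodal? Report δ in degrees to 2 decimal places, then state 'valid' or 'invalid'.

α = atan 0.6 = 30.96°;  2α = 61.93°
edge 2: e_2 = (+3.09, +1.34);  n_2 = (+0.3979, -0.9174)
edge 3: e_3 = (-0.61, +1.20);  n_3 = (+0.8914, +0.4531)
∠(n_2, n_3) = 93.50°
δ = |180° − 93.50°| = 86.50°
86.50° > 2α = 61.93°  →  invalid

δ = 86.50°, invalid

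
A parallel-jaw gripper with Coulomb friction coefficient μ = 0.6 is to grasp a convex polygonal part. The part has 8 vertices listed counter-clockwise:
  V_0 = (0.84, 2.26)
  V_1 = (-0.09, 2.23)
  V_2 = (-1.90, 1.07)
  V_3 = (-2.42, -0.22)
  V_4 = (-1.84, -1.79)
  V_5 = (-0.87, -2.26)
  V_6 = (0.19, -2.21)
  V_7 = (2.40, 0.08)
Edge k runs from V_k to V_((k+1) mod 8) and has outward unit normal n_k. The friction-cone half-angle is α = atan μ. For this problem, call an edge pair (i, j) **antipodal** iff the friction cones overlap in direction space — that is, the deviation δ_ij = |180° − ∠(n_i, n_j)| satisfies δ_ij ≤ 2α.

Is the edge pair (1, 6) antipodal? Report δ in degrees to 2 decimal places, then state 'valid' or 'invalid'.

δ = 13.36°, valid

α = atan 0.6 = 30.96°;  2α = 61.93°
edge 1: e_1 = (-1.81, -1.16);  n_1 = (-0.5396, +0.8419)
edge 6: e_6 = (+2.21, +2.29);  n_6 = (+0.7196, -0.6944)
∠(n_1, n_6) = 166.64°
δ = |180° − 166.64°| = 13.36°
13.36° ≤ 2α = 61.93°  →  valid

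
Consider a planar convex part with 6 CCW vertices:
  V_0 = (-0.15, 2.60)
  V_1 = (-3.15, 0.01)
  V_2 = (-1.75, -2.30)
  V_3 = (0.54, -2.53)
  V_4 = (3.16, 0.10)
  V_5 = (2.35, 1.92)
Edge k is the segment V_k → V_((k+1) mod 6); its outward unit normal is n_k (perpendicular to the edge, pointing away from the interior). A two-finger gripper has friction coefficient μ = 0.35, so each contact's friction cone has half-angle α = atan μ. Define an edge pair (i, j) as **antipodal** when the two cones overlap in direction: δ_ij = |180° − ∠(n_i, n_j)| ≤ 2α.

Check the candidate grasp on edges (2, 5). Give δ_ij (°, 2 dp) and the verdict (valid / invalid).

α = atan 0.35 = 19.29°;  2α = 38.58°
edge 2: e_2 = (+2.29, -0.23);  n_2 = (-0.0999, -0.9950)
edge 5: e_5 = (-2.50, +0.68);  n_5 = (+0.2625, +0.9649)
∠(n_2, n_5) = 170.52°
δ = |180° − 170.52°| = 9.48°
9.48° ≤ 2α = 38.58°  →  valid

δ = 9.48°, valid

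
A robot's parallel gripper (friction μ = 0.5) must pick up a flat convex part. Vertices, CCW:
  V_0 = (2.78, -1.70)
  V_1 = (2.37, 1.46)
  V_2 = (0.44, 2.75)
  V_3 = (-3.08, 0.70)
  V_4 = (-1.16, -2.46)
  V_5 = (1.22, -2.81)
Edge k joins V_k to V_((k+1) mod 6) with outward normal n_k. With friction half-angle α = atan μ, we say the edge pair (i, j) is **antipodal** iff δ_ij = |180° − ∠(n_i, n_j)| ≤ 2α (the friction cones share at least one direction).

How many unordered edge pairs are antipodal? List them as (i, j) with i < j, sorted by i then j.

α = atan 0.5 = 26.57°;  2α = 53.13°
n_0 = (+0.9917, +0.1287)
n_1 = (+0.5557, +0.8314)
n_2 = (-0.5033, +0.8641)
n_3 = (-0.8546, -0.5193)
n_4 = (-0.1455, -0.9894)
n_5 = (+0.5798, -0.8148)
  (0,1): δ = 131.15°  ·
  (0,2): δ = 67.18°  ·
  (0,3): δ = 23.89°  ✓
  (0,4): δ = 74.24°  ·
  (0,5): δ = 118.04°  ·
  (1,2): δ = 116.03°  ·
  (1,3): δ = 24.96°  ✓
  (1,4): δ = 25.39°  ✓
  (1,5): δ = 69.19°  ·
  (2,3): δ = 88.93°  ·
  (2,4): δ = 38.58°  ✓
  (2,5): δ = 5.22°  ✓
  (3,4): δ = 129.65°  ·
  (3,5): δ = 85.85°  ·
  (4,5): δ = 136.20°  ·
antipodal pairs: 5

count = 5; pairs: (0,3), (1,3), (1,4), (2,4), (2,5)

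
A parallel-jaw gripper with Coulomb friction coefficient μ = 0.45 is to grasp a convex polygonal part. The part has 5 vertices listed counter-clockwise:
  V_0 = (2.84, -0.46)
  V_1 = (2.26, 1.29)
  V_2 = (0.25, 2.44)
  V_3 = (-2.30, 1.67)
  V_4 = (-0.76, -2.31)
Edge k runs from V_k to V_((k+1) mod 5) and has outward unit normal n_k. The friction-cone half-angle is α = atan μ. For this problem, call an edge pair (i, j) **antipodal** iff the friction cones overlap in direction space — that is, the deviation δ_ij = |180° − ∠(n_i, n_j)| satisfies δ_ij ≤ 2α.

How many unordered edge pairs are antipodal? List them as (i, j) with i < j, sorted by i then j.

count = 3; pairs: (0,3), (1,3), (2,4)

α = atan 0.45 = 24.23°;  2α = 48.46°
n_0 = (+0.9492, +0.3146)
n_1 = (+0.4966, +0.8680)
n_2 = (-0.2891, +0.9573)
n_3 = (-0.9326, -0.3609)
n_4 = (+0.4571, -0.8894)
  (0,1): δ = 138.11°  ·
  (0,2): δ = 91.53°  ·
  (0,3): δ = 2.82°  ✓
  (0,4): δ = 98.86°  ·
  (1,2): δ = 133.42°  ·
  (1,3): δ = 39.07°  ✓
  (1,4): δ = 56.97°  ·
  (2,3): δ = 85.65°  ·
  (2,4): δ = 10.40°  ✓
  (3,4): δ = 83.96°  ·
antipodal pairs: 3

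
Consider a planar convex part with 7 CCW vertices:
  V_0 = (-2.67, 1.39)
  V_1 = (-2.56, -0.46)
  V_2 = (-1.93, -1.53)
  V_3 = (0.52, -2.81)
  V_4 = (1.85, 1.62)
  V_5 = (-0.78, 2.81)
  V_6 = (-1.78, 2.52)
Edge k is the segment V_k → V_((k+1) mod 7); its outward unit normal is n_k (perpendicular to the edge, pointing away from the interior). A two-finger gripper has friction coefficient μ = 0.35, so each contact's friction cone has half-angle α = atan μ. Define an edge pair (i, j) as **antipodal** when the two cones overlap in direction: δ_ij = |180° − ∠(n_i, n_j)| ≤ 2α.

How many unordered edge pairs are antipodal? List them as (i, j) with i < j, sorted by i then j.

α = atan 0.35 = 19.29°;  2α = 38.58°
n_0 = (-0.9982, -0.0594)
n_1 = (-0.8617, -0.5074)
n_2 = (-0.4631, -0.8863)
n_3 = (+0.9578, -0.2875)
n_4 = (+0.4122, +0.9111)
n_5 = (-0.2785, +0.9604)
n_6 = (-0.7856, +0.6187)
  (0,1): δ = 152.91°  ·
  (0,2): δ = 120.99°  ·
  (0,3): δ = 20.11°  ✓
  (0,4): δ = 62.25°  ·
  (0,5): δ = 102.77°  ·
  (0,6): δ = 138.37°  ·
  (1,2): δ = 148.07°  ·
  (1,3): δ = 47.20°  ·
  (1,4): δ = 35.17°  ✓
  (1,5): δ = 75.68°  ·
  (1,6): δ = 111.29°  ·
  (2,3): δ = 79.13°  ·
  (2,4): δ = 3.24°  ✓
  (2,5): δ = 43.76°  ·
  (2,6): δ = 79.36°  ·
  (3,4): δ = 97.63°  ·
  (3,5): δ = 57.12°  ·
  (3,6): δ = 21.51°  ✓
  (4,5): δ = 139.48°  ·
  (4,6): δ = 103.88°  ·
  (5,6): δ = 144.40°  ·
antipodal pairs: 4

count = 4; pairs: (0,3), (1,4), (2,4), (3,6)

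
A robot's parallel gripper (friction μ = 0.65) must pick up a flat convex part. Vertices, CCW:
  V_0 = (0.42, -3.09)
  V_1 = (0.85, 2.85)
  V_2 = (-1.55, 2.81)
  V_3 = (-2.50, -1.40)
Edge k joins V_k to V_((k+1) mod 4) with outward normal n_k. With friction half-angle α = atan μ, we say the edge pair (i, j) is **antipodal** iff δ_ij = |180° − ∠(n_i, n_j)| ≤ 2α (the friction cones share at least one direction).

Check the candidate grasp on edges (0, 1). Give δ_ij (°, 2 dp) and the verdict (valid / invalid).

δ = 84.90°, invalid

α = atan 0.65 = 33.02°;  2α = 66.05°
edge 0: e_0 = (+0.43, +5.94);  n_0 = (+0.9974, -0.0722)
edge 1: e_1 = (-2.40, -0.04);  n_1 = (-0.0167, +0.9999)
∠(n_0, n_1) = 95.10°
δ = |180° − 95.10°| = 84.90°
84.90° > 2α = 66.05°  →  invalid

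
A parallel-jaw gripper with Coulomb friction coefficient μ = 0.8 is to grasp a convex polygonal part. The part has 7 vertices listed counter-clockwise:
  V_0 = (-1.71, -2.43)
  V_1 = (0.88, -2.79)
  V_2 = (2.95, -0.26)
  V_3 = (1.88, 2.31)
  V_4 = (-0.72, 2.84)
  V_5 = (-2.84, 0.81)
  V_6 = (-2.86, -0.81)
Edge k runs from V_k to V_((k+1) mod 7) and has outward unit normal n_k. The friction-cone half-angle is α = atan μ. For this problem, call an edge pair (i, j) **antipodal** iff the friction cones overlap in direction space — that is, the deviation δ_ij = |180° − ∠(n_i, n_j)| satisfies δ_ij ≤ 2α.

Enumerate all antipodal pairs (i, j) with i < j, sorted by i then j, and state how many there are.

α = atan 0.8 = 38.66°;  2α = 77.32°
n_0 = (-0.1377, -0.9905)
n_1 = (+0.7740, -0.6332)
n_2 = (+0.9232, +0.3844)
n_3 = (+0.1997, +0.9798)
n_4 = (-0.6916, +0.7223)
n_5 = (-0.9999, +0.0123)
n_6 = (-0.8154, -0.5789)
  (0,1): δ = 121.38°  ·
  (0,2): δ = 59.48°  ✓
  (0,3): δ = 3.61°  ✓
  (0,4): δ = 51.67°  ✓
  (0,5): δ = 97.21°  ·
  (0,6): δ = 133.28°  ·
  (1,2): δ = 118.11°  ·
  (1,3): δ = 62.23°  ✓
  (1,4): δ = 6.95°  ✓
  (1,5): δ = 38.58°  ✓
  (1,6): δ = 74.66°  ✓
  (2,3): δ = 124.13°  ·
  (2,4): δ = 68.85°  ✓
  (2,5): δ = 23.31°  ✓
  (2,6): δ = 12.77°  ✓
  (3,4): δ = 124.72°  ·
  (3,5): δ = 79.19°  ·
  (3,6): δ = 43.11°  ✓
  (4,5): δ = 134.46°  ·
  (4,6): δ = 98.39°  ·
  (5,6): δ = 143.92°  ·
antipodal pairs: 11

count = 11; pairs: (0,2), (0,3), (0,4), (1,3), (1,4), (1,5), (1,6), (2,4), (2,5), (2,6), (3,6)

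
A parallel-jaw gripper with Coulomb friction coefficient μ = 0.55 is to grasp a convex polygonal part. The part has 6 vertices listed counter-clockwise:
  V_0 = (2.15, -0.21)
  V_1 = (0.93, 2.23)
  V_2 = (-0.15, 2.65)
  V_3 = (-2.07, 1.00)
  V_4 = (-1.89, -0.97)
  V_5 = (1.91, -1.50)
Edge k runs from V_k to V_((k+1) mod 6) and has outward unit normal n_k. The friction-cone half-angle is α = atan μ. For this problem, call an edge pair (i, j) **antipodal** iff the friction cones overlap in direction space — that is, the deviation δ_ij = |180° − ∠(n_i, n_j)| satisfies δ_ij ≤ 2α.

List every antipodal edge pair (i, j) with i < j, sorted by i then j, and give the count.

count = 6; pairs: (0,3), (0,4), (1,4), (2,4), (2,5), (3,5)

α = atan 0.55 = 28.81°;  2α = 57.62°
n_0 = (+0.8944, +0.4472)
n_1 = (+0.3624, +0.9320)
n_2 = (-0.6518, +0.7584)
n_3 = (-0.9959, -0.0910)
n_4 = (-0.1381, -0.9904)
n_5 = (+0.9831, -0.1829)
  (0,1): δ = 137.82°  ·
  (0,2): δ = 75.89°  ·
  (0,3): δ = 21.34°  ✓
  (0,4): δ = 55.49°  ✓
  (0,5): δ = 142.90°  ·
  (1,2): δ = 118.07°  ·
  (1,3): δ = 63.53°  ·
  (1,4): δ = 13.31°  ✓
  (1,5): δ = 100.71°  ·
  (2,3): δ = 125.45°  ·
  (2,4): δ = 48.61°  ✓
  (2,5): δ = 38.79°  ✓
  (3,4): δ = 103.16°  ·
  (3,5): δ = 15.76°  ✓
  (4,5): δ = 92.60°  ·
antipodal pairs: 6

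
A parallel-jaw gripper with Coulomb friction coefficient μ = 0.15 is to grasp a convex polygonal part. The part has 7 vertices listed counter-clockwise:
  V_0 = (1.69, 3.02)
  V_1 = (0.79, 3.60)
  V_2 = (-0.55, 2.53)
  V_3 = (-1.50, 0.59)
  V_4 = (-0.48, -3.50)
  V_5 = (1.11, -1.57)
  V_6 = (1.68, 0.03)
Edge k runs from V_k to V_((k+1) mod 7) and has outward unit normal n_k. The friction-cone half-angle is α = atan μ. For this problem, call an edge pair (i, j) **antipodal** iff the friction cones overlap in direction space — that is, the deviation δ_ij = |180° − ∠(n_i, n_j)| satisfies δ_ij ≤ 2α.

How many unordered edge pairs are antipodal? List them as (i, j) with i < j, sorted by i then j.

count = 4; pairs: (1,4), (2,4), (2,5), (3,6)

α = atan 0.15 = 8.53°;  2α = 17.06°
n_0 = (+0.5417, +0.8406)
n_1 = (-0.6240, +0.7814)
n_2 = (-0.8981, +0.4398)
n_3 = (-0.9703, -0.2420)
n_4 = (+0.7718, -0.6358)
n_5 = (+0.9420, -0.3356)
n_6 = (+1.0000, -0.0033)
  (0,1): δ = 108.59°  ·
  (0,2): δ = 83.29°  ·
  (0,3): δ = 43.20°  ·
  (0,4): δ = 83.32°  ·
  (0,5): δ = 103.19°  ·
  (0,6): δ = 122.61°  ·
  (1,2): δ = 154.70°  ·
  (1,3): δ = 114.60°  ·
  (1,4): δ = 11.91°  ✓
  (1,5): δ = 31.78°  ·
  (1,6): δ = 51.20°  ·
  (2,3): δ = 139.91°  ·
  (2,4): δ = 13.39°  ✓
  (2,5): δ = 6.48°  ✓
  (2,6): δ = 25.90°  ·
  (3,4): δ = 53.49°  ·
  (3,5): δ = 33.61°  ·
  (3,6): δ = 14.19°  ✓
  (4,5): δ = 160.13°  ·
  (4,6): δ = 140.71°  ·
  (5,6): δ = 160.58°  ·
antipodal pairs: 4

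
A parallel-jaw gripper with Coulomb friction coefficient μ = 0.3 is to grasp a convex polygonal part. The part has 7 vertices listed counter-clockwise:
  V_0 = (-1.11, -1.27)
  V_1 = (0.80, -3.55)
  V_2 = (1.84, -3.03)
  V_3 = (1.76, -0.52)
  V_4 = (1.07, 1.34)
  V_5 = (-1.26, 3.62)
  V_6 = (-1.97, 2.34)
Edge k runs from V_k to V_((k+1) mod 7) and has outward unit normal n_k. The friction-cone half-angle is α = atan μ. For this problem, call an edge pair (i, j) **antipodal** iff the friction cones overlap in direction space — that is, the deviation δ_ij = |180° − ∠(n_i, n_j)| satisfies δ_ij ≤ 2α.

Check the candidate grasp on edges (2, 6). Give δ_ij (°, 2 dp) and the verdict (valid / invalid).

δ = 11.57°, valid

α = atan 0.3 = 16.70°;  2α = 33.40°
edge 2: e_2 = (-0.08, +2.51);  n_2 = (+0.9995, +0.0319)
edge 6: e_6 = (+0.86, -3.61);  n_6 = (-0.9728, -0.2317)
∠(n_2, n_6) = 168.43°
δ = |180° − 168.43°| = 11.57°
11.57° ≤ 2α = 33.40°  →  valid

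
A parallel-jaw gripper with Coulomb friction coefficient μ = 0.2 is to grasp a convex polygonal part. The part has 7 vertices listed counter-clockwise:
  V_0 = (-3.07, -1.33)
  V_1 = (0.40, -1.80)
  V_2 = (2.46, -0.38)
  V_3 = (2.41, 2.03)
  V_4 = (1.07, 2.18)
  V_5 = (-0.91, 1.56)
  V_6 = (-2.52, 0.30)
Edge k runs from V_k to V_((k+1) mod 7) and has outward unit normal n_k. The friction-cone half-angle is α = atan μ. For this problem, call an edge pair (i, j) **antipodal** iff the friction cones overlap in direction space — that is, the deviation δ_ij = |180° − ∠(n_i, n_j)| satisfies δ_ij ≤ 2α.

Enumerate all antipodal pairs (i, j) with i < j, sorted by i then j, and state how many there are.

α = atan 0.2 = 11.31°;  2α = 22.62°
n_0 = (-0.1342, -0.9910)
n_1 = (+0.5675, -0.8233)
n_2 = (+0.9998, +0.0207)
n_3 = (+0.1112, +0.9938)
n_4 = (-0.2988, +0.9543)
n_5 = (-0.6163, +0.7875)
n_6 = (-0.9475, +0.3197)
  (0,1): δ = 137.71°  ·
  (0,2): δ = 81.10°  ·
  (0,3): δ = 1.33°  ✓
  (0,4): δ = 25.10°  ·
  (0,5): δ = 45.76°  ·
  (0,6): δ = 79.07°  ·
  (1,2): δ = 123.39°  ·
  (1,3): δ = 40.97°  ·
  (1,4): δ = 17.19°  ✓
  (1,5): δ = 3.47°  ✓
  (1,6): δ = 36.78°  ·
  (2,3): δ = 97.58°  ·
  (2,4): δ = 73.80°  ·
  (2,5): δ = 53.14°  ·
  (2,6): δ = 19.83°  ✓
  (3,4): δ = 156.23°  ·
  (3,5): δ = 135.57°  ·
  (3,6): δ = 102.26°  ·
  (4,5): δ = 159.34°  ·
  (4,6): δ = 126.03°  ·
  (5,6): δ = 146.69°  ·
antipodal pairs: 4

count = 4; pairs: (0,3), (1,4), (1,5), (2,6)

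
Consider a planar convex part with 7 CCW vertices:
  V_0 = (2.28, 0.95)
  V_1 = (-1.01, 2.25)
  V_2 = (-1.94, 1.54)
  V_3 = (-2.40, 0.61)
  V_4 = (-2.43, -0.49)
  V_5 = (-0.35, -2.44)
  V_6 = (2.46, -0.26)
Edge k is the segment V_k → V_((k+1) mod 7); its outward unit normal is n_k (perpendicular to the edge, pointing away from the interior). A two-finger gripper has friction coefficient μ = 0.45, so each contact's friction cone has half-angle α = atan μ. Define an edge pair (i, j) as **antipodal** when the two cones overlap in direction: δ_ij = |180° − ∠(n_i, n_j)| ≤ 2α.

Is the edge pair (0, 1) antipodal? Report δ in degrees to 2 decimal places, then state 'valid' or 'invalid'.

δ = 121.08°, invalid

α = atan 0.45 = 24.23°;  2α = 48.46°
edge 0: e_0 = (-3.29, +1.30);  n_0 = (+0.3675, +0.9300)
edge 1: e_1 = (-0.93, -0.71);  n_1 = (-0.6068, +0.7948)
∠(n_0, n_1) = 58.92°
δ = |180° − 58.92°| = 121.08°
121.08° > 2α = 48.46°  →  invalid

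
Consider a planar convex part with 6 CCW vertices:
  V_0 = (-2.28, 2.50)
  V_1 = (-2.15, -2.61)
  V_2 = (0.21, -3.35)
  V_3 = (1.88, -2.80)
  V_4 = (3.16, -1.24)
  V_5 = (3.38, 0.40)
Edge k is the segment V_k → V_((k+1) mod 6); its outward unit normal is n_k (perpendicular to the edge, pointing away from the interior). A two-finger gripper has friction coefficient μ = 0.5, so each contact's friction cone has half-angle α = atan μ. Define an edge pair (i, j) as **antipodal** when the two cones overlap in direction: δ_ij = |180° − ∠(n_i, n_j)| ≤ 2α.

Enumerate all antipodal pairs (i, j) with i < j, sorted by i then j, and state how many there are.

α = atan 0.5 = 26.57°;  2α = 53.13°
n_0 = (-0.9997, -0.0254)
n_1 = (-0.2992, -0.9542)
n_2 = (+0.3128, -0.9498)
n_3 = (+0.7731, -0.6343)
n_4 = (+0.9911, -0.1330)
n_5 = (+0.3479, +0.9375)
  (0,1): δ = 108.87°  ·
  (0,2): δ = 73.23°  ·
  (0,3): δ = 40.83°  ✓
  (0,4): δ = 9.10°  ✓
  (0,5): δ = 68.19°  ·
  (1,2): δ = 144.36°  ·
  (1,3): δ = 111.96°  ·
  (1,4): δ = 80.23°  ·
  (1,5): δ = 2.95°  ✓
  (2,3): δ = 147.60°  ·
  (2,4): δ = 115.87°  ·
  (2,5): δ = 38.58°  ✓
  (3,4): δ = 148.27°  ·
  (3,5): δ = 70.99°  ·
  (4,5): δ = 102.72°  ·
antipodal pairs: 4

count = 4; pairs: (0,3), (0,4), (1,5), (2,5)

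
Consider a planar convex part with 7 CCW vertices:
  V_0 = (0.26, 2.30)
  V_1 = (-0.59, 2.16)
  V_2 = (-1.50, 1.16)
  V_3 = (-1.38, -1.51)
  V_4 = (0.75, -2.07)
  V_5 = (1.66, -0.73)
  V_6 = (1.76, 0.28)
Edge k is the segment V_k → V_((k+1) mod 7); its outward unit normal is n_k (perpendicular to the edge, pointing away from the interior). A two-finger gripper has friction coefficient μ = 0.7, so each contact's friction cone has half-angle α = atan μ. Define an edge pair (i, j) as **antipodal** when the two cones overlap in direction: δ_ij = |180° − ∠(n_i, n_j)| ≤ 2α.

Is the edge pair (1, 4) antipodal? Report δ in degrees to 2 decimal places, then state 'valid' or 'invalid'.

α = atan 0.7 = 34.99°;  2α = 69.98°
edge 1: e_1 = (-0.91, -1.00);  n_1 = (-0.7396, +0.6730)
edge 4: e_4 = (+0.91, +1.34);  n_4 = (+0.8273, -0.5618)
∠(n_1, n_4) = 171.88°
δ = |180° − 171.88°| = 8.12°
8.12° ≤ 2α = 69.98°  →  valid

δ = 8.12°, valid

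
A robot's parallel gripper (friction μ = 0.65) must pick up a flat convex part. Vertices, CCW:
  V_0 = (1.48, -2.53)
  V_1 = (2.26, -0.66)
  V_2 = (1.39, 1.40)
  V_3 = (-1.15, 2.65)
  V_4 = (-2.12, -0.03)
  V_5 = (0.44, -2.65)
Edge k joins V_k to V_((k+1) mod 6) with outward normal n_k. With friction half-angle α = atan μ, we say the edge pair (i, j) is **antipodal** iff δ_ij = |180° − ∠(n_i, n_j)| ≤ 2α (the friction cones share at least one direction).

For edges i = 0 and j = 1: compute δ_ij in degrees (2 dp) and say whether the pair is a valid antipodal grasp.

δ = 134.46°, invalid

α = atan 0.65 = 33.02°;  2α = 66.05°
edge 0: e_0 = (+0.78, +1.87);  n_0 = (+0.9229, -0.3850)
edge 1: e_1 = (-0.87, +2.06);  n_1 = (+0.9212, +0.3891)
∠(n_0, n_1) = 45.54°
δ = |180° − 45.54°| = 134.46°
134.46° > 2α = 66.05°  →  invalid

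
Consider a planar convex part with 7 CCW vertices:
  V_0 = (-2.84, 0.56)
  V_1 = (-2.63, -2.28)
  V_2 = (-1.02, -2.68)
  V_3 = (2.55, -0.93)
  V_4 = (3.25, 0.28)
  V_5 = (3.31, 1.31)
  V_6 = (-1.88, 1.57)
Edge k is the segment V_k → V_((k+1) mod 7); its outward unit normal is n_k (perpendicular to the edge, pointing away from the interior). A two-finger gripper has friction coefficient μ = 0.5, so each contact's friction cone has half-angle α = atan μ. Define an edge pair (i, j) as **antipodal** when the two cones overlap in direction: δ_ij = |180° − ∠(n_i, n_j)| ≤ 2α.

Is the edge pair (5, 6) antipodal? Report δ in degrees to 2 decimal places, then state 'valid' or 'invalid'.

δ = 130.68°, invalid

α = atan 0.5 = 26.57°;  2α = 53.13°
edge 5: e_5 = (-5.19, +0.26);  n_5 = (+0.0500, +0.9987)
edge 6: e_6 = (-0.96, -1.01);  n_6 = (-0.7248, +0.6889)
∠(n_5, n_6) = 49.32°
δ = |180° − 49.32°| = 130.68°
130.68° > 2α = 53.13°  →  invalid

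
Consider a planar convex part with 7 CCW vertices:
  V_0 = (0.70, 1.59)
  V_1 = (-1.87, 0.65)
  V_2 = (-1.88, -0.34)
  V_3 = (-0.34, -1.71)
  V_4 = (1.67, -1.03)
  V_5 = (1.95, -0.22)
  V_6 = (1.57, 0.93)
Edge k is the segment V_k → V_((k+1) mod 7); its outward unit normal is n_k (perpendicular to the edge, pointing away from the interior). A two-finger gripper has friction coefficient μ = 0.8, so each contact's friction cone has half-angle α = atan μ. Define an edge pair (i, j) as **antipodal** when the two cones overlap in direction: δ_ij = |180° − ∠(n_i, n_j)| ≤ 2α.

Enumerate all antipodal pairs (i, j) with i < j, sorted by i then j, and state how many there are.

α = atan 0.8 = 38.66°;  2α = 77.32°
n_0 = (-0.3435, +0.9392)
n_1 = (-0.9999, +0.0101)
n_2 = (-0.6647, -0.7471)
n_3 = (+0.3205, -0.9473)
n_4 = (+0.9451, -0.3267)
n_5 = (+0.9495, +0.3137)
n_6 = (+0.6044, +0.7967)
  (0,1): δ = 110.67°  ·
  (0,2): δ = 61.75°  ✓
  (0,3): δ = 1.40°  ✓
  (0,4): δ = 50.84°  ✓
  (0,5): δ = 88.19°  ·
  (0,6): δ = 122.72°  ·
  (1,2): δ = 131.08°  ·
  (1,3): δ = 70.73°  ✓
  (1,4): δ = 18.49°  ✓
  (1,5): δ = 18.86°  ✓
  (1,6): δ = 53.39°  ✓
  (2,3): δ = 119.65°  ·
  (2,4): δ = 67.41°  ✓
  (2,5): δ = 30.06°  ✓
  (2,6): δ = 4.47°  ✓
  (3,4): δ = 127.76°  ·
  (3,5): δ = 90.41°  ·
  (3,6): δ = 55.88°  ✓
  (4,5): δ = 142.65°  ·
  (4,6): δ = 108.12°  ·
  (5,6): δ = 145.47°  ·
antipodal pairs: 11

count = 11; pairs: (0,2), (0,3), (0,4), (1,3), (1,4), (1,5), (1,6), (2,4), (2,5), (2,6), (3,6)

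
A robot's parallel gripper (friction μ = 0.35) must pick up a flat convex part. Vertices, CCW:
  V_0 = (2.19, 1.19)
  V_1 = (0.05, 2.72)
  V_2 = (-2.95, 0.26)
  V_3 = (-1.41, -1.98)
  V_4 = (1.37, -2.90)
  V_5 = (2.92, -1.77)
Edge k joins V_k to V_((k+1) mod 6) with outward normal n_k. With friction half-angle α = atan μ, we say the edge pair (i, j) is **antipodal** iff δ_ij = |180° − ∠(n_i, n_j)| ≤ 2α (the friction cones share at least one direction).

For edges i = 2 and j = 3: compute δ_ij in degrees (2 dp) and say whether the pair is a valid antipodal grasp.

δ = 142.82°, invalid

α = atan 0.35 = 19.29°;  2α = 38.58°
edge 2: e_2 = (+1.54, -2.24);  n_2 = (-0.8240, -0.5665)
edge 3: e_3 = (+2.78, -0.92);  n_3 = (-0.3142, -0.9494)
∠(n_2, n_3) = 37.18°
δ = |180° − 37.18°| = 142.82°
142.82° > 2α = 38.58°  →  invalid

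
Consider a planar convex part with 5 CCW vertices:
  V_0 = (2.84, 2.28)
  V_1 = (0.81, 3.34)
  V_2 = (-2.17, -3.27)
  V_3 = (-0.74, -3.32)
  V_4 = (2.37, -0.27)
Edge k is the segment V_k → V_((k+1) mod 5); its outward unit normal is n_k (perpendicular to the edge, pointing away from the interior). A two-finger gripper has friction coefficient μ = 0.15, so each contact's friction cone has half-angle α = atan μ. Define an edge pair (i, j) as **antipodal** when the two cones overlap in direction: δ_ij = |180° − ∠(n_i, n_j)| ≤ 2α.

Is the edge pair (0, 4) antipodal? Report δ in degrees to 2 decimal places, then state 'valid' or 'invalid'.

δ = 107.13°, invalid

α = atan 0.15 = 8.53°;  2α = 17.06°
edge 0: e_0 = (-2.03, +1.06);  n_0 = (+0.4629, +0.8864)
edge 4: e_4 = (+0.47, +2.55);  n_4 = (+0.9834, -0.1813)
∠(n_0, n_4) = 72.87°
δ = |180° − 72.87°| = 107.13°
107.13° > 2α = 17.06°  →  invalid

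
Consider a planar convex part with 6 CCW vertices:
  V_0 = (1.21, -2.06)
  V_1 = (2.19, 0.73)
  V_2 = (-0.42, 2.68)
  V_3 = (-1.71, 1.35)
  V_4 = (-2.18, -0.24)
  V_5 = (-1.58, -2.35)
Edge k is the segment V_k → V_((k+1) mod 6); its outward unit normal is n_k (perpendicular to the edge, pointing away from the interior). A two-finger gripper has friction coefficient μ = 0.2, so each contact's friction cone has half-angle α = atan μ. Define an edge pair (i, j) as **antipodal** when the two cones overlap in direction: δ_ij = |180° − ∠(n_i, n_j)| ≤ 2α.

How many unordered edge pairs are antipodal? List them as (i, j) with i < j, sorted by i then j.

α = atan 0.2 = 11.31°;  2α = 22.62°
n_0 = (+0.9435, -0.3314)
n_1 = (+0.5985, +0.8011)
n_2 = (-0.7178, +0.6962)
n_3 = (-0.9590, +0.2835)
n_4 = (-0.9619, -0.2735)
n_5 = (+0.1034, -0.9946)
  (0,1): δ = 107.41°  ·
  (0,2): δ = 24.77°  ·
  (0,3): δ = 2.89°  ✓
  (0,4): δ = 35.23°  ·
  (0,5): δ = 115.29°  ·
  (1,2): δ = 97.36°  ·
  (1,3): δ = 69.70°  ·
  (1,4): δ = 37.36°  ·
  (1,5): δ = 42.70°  ·
  (2,3): δ = 152.34°  ·
  (2,4): δ = 120.00°  ·
  (2,5): δ = 39.94°  ·
  (3,4): δ = 147.66°  ·
  (3,5): δ = 67.60°  ·
  (4,5): δ = 99.94°  ·
antipodal pairs: 1

count = 1; pairs: (0,3)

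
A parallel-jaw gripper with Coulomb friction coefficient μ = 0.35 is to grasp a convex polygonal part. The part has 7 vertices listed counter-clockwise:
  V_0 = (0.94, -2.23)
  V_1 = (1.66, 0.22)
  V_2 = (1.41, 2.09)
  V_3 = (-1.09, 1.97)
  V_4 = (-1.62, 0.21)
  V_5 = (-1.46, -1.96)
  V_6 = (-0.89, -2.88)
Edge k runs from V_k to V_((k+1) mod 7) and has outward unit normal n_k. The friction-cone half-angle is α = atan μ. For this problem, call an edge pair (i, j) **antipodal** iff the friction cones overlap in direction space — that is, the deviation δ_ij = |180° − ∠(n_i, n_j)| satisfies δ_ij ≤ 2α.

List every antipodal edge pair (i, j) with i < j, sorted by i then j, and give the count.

count = 6; pairs: (0,3), (0,4), (1,3), (1,4), (1,5), (2,6)

α = atan 0.35 = 19.29°;  2α = 38.58°
n_0 = (+0.9594, -0.2820)
n_1 = (+0.9912, +0.1325)
n_2 = (-0.0479, +0.9988)
n_3 = (-0.9575, +0.2883)
n_4 = (-0.9973, -0.0735)
n_5 = (-0.8501, -0.5267)
n_6 = (+0.3347, -0.9423)
  (0,1): δ = 156.01°  ·
  (0,2): δ = 70.88°  ·
  (0,3): δ = 0.38°  ✓
  (0,4): δ = 20.59°  ✓
  (0,5): δ = 48.16°  ·
  (0,6): δ = 125.93°  ·
  (1,2): δ = 94.87°  ·
  (1,3): δ = 24.37°  ✓
  (1,4): δ = 3.40°  ✓
  (1,5): δ = 24.17°  ✓
  (1,6): δ = 101.94°  ·
  (2,3): δ = 109.51°  ·
  (2,4): δ = 88.53°  ·
  (2,5): δ = 60.97°  ·
  (2,6): δ = 16.81°  ✓
  (3,4): δ = 159.02°  ·
  (3,5): δ = 131.46°  ·
  (3,6): δ = 53.69°  ·
  (4,5): δ = 152.44°  ·
  (4,6): δ = 74.66°  ·
  (5,6): δ = 102.23°  ·
antipodal pairs: 6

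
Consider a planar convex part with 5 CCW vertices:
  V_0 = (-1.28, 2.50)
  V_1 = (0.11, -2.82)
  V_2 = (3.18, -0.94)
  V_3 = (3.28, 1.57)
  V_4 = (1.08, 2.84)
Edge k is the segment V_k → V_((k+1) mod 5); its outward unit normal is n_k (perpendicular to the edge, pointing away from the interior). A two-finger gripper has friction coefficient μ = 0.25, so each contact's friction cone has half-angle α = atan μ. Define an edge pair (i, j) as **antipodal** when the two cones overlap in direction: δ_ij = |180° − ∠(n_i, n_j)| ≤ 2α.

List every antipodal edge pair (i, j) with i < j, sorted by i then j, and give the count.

count = 2; pairs: (0,2), (1,4)

α = atan 0.25 = 14.04°;  2α = 28.07°
n_0 = (-0.9675, -0.2528)
n_1 = (+0.5222, -0.8528)
n_2 = (+0.9992, -0.0398)
n_3 = (+0.4999, +0.8661)
n_4 = (-0.1426, +0.9898)
  (0,1): δ = 73.16°  ·
  (0,2): δ = 16.92°  ✓
  (0,3): δ = 45.36°  ·
  (0,4): δ = 83.56°  ·
  (1,2): δ = 123.76°  ·
  (1,3): δ = 61.48°  ·
  (1,4): δ = 23.28°  ✓
  (2,3): δ = 117.72°  ·
  (2,4): δ = 79.52°  ·
  (3,4): δ = 141.81°  ·
antipodal pairs: 2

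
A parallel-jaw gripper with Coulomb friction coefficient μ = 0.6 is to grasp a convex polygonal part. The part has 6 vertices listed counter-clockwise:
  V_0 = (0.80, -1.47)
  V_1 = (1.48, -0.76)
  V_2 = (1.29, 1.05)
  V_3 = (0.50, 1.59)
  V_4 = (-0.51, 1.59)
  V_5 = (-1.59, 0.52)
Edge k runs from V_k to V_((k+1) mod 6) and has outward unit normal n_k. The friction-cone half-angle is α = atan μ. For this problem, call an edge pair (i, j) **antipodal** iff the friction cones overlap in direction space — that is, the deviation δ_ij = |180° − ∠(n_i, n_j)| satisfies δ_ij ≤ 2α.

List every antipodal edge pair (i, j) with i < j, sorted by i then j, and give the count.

count = 6; pairs: (0,3), (0,4), (1,4), (1,5), (2,5), (3,5)

α = atan 0.6 = 30.96°;  2α = 61.93°
n_0 = (+0.7222, -0.6917)
n_1 = (+0.9945, +0.1044)
n_2 = (+0.5643, +0.8256)
n_3 = (+0.0000, +1.0000)
n_4 = (-0.7038, +0.7104)
n_5 = (-0.6399, -0.7685)
  (0,1): δ = 130.24°  ·
  (0,2): δ = 80.59°  ·
  (0,3): δ = 46.24°  ✓
  (0,4): δ = 1.50°  ✓
  (0,5): δ = 93.98°  ·
  (1,2): δ = 130.35°  ·
  (1,3): δ = 95.99°  ·
  (1,4): δ = 51.26°  ✓
  (1,5): δ = 44.23°  ✓
  (2,3): δ = 145.65°  ·
  (2,4): δ = 100.91°  ·
  (2,5): δ = 5.43°  ✓
  (3,4): δ = 135.27°  ·
  (3,5): δ = 39.78°  ✓
  (4,5): δ = 84.52°  ·
antipodal pairs: 6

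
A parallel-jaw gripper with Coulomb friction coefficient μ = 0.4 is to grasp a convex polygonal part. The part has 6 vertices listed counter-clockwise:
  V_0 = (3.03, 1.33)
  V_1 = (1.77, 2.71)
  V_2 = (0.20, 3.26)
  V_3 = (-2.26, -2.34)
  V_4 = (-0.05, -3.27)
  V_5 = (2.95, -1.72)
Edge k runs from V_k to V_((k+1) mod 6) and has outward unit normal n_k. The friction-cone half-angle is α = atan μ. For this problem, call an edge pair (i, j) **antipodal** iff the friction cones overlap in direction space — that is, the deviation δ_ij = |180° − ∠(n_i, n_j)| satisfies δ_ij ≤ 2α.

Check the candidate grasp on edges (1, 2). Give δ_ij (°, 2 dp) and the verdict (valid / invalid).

δ = 94.41°, invalid

α = atan 0.4 = 21.80°;  2α = 43.60°
edge 1: e_1 = (-1.57, +0.55);  n_1 = (+0.3306, +0.9438)
edge 2: e_2 = (-2.46, -5.60);  n_2 = (-0.9156, +0.4022)
∠(n_1, n_2) = 85.59°
δ = |180° − 85.59°| = 94.41°
94.41° > 2α = 43.60°  →  invalid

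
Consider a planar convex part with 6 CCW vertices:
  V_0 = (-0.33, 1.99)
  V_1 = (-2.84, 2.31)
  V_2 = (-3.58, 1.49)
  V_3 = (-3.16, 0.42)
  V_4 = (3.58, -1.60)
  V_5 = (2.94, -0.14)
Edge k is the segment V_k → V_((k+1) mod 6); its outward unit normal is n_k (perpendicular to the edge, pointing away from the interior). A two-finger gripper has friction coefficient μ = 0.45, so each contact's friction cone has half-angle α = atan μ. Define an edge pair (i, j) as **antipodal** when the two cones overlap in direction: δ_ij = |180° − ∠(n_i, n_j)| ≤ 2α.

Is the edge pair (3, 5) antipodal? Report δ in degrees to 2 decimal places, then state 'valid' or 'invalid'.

α = atan 0.45 = 24.23°;  2α = 48.46°
edge 3: e_3 = (+6.74, -2.02);  n_3 = (-0.2871, -0.9579)
edge 5: e_5 = (-3.27, +2.13);  n_5 = (+0.5458, +0.8379)
∠(n_3, n_5) = 163.60°
δ = |180° − 163.60°| = 16.40°
16.40° ≤ 2α = 48.46°  →  valid

δ = 16.40°, valid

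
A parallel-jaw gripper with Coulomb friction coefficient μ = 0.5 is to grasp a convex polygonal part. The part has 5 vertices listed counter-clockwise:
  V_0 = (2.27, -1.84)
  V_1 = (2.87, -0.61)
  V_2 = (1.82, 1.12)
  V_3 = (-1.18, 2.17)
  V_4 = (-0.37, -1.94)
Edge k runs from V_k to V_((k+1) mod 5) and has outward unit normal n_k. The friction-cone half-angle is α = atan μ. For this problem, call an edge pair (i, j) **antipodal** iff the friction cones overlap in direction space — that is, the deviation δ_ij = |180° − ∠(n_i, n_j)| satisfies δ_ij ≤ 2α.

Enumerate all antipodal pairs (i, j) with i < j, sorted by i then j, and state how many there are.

count = 3; pairs: (0,3), (1,3), (2,4)

α = atan 0.5 = 26.57°;  2α = 53.13°
n_0 = (+0.8988, -0.4384)
n_1 = (+0.8549, +0.5188)
n_2 = (+0.3304, +0.9439)
n_3 = (-0.9811, -0.1934)
n_4 = (+0.0379, -0.9993)
  (0,1): δ = 122.74°  ·
  (0,2): δ = 83.29°  ·
  (0,3): δ = 37.15°  ✓
  (0,4): δ = 118.17°  ·
  (1,2): δ = 140.55°  ·
  (1,3): δ = 20.11°  ✓
  (1,4): δ = 60.91°  ·
  (2,3): δ = 59.56°  ·
  (2,4): δ = 21.46°  ✓
  (3,4): δ = 98.98°  ·
antipodal pairs: 3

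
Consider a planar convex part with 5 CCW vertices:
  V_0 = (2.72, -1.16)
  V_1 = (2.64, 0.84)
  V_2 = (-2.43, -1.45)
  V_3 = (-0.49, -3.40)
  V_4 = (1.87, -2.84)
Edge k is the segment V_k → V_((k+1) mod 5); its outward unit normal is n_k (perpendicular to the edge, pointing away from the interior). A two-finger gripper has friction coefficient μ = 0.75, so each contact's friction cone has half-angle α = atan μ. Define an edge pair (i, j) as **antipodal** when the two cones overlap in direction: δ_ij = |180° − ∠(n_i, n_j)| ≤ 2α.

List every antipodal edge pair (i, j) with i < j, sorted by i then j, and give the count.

count = 6; pairs: (0,1), (0,2), (1,2), (1,3), (1,4), (2,4)

α = atan 0.75 = 36.87°;  2α = 73.74°
n_0 = (+0.9992, +0.0400)
n_1 = (-0.4116, +0.9113)
n_2 = (-0.7089, -0.7053)
n_3 = (+0.2309, -0.9730)
n_4 = (+0.8923, -0.4515)
  (0,1): δ = 67.98°  ✓
  (0,2): δ = 42.56°  ✓
  (0,3): δ = 101.06°  ·
  (0,4): δ = 150.87°  ·
  (1,2): δ = 69.45°  ✓
  (1,3): δ = 10.96°  ✓
  (1,4): δ = 38.86°  ✓
  (2,3): δ = 121.50°  ·
  (2,4): δ = 71.69°  ✓
  (3,4): δ = 130.19°  ·
antipodal pairs: 6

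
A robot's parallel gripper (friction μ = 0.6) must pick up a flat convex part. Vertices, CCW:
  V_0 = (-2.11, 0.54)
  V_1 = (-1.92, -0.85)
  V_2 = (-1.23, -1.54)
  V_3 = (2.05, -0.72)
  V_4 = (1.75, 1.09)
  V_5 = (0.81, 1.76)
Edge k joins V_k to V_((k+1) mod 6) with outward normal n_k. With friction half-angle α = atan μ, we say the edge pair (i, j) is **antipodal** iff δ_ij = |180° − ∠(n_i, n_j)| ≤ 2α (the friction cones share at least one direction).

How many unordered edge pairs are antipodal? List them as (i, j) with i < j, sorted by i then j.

count = 6; pairs: (0,3), (0,4), (1,3), (1,4), (2,4), (2,5)

α = atan 0.6 = 30.96°;  2α = 61.93°
n_0 = (-0.9908, -0.1354)
n_1 = (-0.7071, -0.7071)
n_2 = (+0.2425, -0.9701)
n_3 = (+0.9865, +0.1635)
n_4 = (+0.5804, +0.8143)
n_5 = (-0.3855, +0.9227)
  (0,1): δ = 142.78°  ·
  (0,2): δ = 83.75°  ·
  (0,3): δ = 1.63°  ✓
  (0,4): δ = 46.74°  ✓
  (0,5): δ = 104.89°  ·
  (1,2): δ = 120.96°  ·
  (1,3): δ = 35.59°  ✓
  (1,4): δ = 9.52°  ✓
  (1,5): δ = 67.68°  ·
  (2,3): δ = 94.63°  ·
  (2,4): δ = 49.52°  ✓
  (2,5): δ = 8.64°  ✓
  (3,4): δ = 134.89°  ·
  (3,5): δ = 76.74°  ·
  (4,5): δ = 121.84°  ·
antipodal pairs: 6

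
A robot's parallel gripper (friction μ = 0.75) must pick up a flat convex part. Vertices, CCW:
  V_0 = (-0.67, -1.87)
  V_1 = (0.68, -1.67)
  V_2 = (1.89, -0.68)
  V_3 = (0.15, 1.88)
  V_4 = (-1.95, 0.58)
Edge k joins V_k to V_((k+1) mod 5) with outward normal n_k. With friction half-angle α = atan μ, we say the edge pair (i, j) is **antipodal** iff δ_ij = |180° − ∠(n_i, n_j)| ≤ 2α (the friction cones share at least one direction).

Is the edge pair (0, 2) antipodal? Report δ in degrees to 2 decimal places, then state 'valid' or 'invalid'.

α = atan 0.75 = 36.87°;  2α = 73.74°
edge 0: e_0 = (+1.35, +0.20);  n_0 = (+0.1465, -0.9892)
edge 2: e_2 = (-1.74, +2.56);  n_2 = (+0.8270, +0.5621)
∠(n_0, n_2) = 115.78°
δ = |180° − 115.78°| = 64.22°
64.22° ≤ 2α = 73.74°  →  valid

δ = 64.22°, valid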